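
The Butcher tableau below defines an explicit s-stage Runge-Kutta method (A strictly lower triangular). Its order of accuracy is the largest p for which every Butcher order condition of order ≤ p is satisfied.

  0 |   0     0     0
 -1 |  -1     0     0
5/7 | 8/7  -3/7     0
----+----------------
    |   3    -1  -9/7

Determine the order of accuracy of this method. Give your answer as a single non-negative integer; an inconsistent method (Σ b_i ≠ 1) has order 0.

0

b = (3, -1, -9/7)
c = (0, -1, 5/7)
Ac = (0, 0, 3/7)
Σ b_i: 3·1 + (-1)·1 + (-9/7)·1 = 5/7 ≠ 1 ⇒ order 0.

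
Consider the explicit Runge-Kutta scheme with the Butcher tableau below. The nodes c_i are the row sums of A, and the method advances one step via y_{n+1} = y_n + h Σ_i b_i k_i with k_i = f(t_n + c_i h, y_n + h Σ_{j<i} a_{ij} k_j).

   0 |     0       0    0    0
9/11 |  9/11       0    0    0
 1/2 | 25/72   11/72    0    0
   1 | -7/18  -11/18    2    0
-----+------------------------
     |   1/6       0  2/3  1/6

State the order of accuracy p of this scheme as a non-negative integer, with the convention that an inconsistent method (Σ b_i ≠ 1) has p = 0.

b = (1/6, 0, 2/3, 1/6)
c = (0, 9/11, 1/2, 1)
Ac = (0, 0, 1/8, 1/2)
Σ b_i: 1/6·1 + 2/3·1 + 1/6·1 = 1 ✓
b·c: 2/3·1/2 + 1/6·1 = 1/2 ✓
b·c²: 2/3·1/4 + 1/6·1 = 1/3 ✓
b·Ac: 2/3·1/8 + 1/6·1/2 = 1/6 ✓
b·c³: 2/3·1/8 + 1/6·1 = 1/4 ✓
b·(c∘Ac): 2/3·1/16 + 1/6·1/2 = 1/8 ✓
b·Ac²: 2/3·9/88 + 1/6·1/11 = 1/12 ✓
b·A²c: 1/6·1/4 = 1/24 ✓; 4 stages ⇒ order 4.

4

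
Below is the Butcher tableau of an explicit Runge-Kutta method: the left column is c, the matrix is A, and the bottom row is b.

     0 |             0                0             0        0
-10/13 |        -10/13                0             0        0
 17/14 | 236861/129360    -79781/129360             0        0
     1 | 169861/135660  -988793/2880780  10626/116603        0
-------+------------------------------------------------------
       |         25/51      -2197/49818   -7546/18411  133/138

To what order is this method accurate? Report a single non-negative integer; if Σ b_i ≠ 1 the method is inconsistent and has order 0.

4

b = (25/51, -2197/49818, -7546/18411, 133/138)
c = (0, -10/13, 17/14, 1)
Ac = (0, 0, 6137/12936, 299/798)
Σ b_i: 25/51·1 + (-2197/49818)·1 + (-7546/18411)·1 + 133/138·1 = 1 ✓
b·c: (-2197/49818)·(-10/13) + (-7546/18411)·17/14 + 133/138·1 = 1/2 ✓
b·c²: (-2197/49818)·100/169 + (-7546/18411)·289/196 + 133/138·1 = 1/3 ✓
b·Ac: (-7546/18411)·6137/12936 + 133/138·299/798 = 1/6 ✓
b·c³: (-2197/49818)·(-1000/2197) + (-7546/18411)·4913/2744 + 133/138·1 = 1/4 ✓
b·(c∘Ac): (-7546/18411)·104329/181104 + 133/138·299/798 = 1/8 ✓
b·Ac²: (-7546/18411)·(-30685/84084) + 133/138·(-713/10374) = 1/12 ✓
b·A²c: 133/138·23/532 = 1/24 ✓; 4 stages ⇒ order 4.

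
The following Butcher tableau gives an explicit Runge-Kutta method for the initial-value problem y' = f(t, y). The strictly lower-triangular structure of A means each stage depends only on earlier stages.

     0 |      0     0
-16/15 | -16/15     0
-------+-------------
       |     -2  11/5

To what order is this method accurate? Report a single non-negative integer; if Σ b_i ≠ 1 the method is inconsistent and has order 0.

0

b = (-2, 11/5)
c = (0, -16/15)
Σ b_i: (-2)·1 + 11/5·1 = 1/5 ≠ 1 ⇒ order 0.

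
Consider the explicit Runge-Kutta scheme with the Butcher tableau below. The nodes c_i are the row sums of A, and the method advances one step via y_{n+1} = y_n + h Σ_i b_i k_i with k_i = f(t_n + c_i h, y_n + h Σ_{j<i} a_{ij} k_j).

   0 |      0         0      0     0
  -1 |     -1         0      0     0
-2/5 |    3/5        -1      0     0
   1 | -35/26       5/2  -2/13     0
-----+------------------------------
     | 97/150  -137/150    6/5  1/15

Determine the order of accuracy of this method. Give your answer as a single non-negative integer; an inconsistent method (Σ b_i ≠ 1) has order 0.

b = (97/150, -137/150, 6/5, 1/15)
c = (0, -1, -2/5, 1)
Ac = (0, 0, 1, -317/130)
Σ b_i: 97/150·1 + (-137/150)·1 + 6/5·1 + 1/15·1 = 1 ✓
b·c: (-137/150)·(-1) + 6/5·(-2/5) + 1/15·1 = 1/2 ✓
b·c²: (-137/150)·1 + 6/5·4/25 + 1/15·1 = -491/750 ≠ 1/3 ⇒ order 2.
b·Ac: 6/5·1 + 1/15·(-317/130) = 2023/1950 ≠ 1/6

2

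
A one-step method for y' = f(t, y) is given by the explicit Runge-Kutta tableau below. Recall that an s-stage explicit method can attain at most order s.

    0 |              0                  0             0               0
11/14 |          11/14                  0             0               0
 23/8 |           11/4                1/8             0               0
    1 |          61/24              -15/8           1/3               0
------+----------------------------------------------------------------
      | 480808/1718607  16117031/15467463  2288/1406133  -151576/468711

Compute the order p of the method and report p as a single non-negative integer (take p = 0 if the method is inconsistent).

b = (480808/1718607, 16117031/15467463, 2288/1406133, -151576/468711)
c = (0, 11/14, 23/8, 1)
Ac = (0, 0, 11/112, -173/336)
Σ b_i: 480808/1718607·1 + 16117031/15467463·1 + 2288/1406133·1 + (-151576/468711)·1 = 1 ✓
b·c: 16117031/15467463·11/14 + 2288/1406133·23/8 + (-151576/468711)·1 = 1/2 ✓
b·c²: 16117031/15467463·121/196 + 2288/1406133·529/64 + (-151576/468711)·1 = 1/3 ✓
b·Ac: 2288/1406133·11/112 + (-151576/468711)·(-173/336) = 1/6 ✓
b·c³: 16117031/15467463·1331/2744 + 2288/1406133·12167/512 + (-151576/468711)·1 = 7724099/34997088 ≠ 1/4 ⇒ order 3.
b·(c∘Ac): 2288/1406133·253/896 + (-151576/468711)·(-173/336) = 4382501/26247816 ≠ 1/8
b·Ac²: 2288/1406133·121/1568 + (-151576/468711)·15031/9408 = -4519415/8749272 ≠ 1/12
b·A²c: (-151576/468711)·11/336 = -208417/19685862 ≠ 1/24

3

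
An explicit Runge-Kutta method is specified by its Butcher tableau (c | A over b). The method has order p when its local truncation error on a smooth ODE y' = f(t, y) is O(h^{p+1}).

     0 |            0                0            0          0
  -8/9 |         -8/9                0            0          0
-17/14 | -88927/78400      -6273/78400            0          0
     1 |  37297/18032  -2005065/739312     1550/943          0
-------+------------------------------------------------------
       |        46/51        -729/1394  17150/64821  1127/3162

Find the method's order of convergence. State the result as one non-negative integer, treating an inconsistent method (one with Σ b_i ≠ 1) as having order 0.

4

b = (46/51, -729/1394, 17150/64821, 1127/3162)
c = (0, -8/9, -17/14, 1)
Ac = (0, 0, 697/9800, 935/2254)
Σ b_i: 46/51·1 + (-729/1394)·1 + 17150/64821·1 + 1127/3162·1 = 1 ✓
b·c: (-729/1394)·(-8/9) + 17150/64821·(-17/14) + 1127/3162·1 = 1/2 ✓
b·c²: (-729/1394)·64/81 + 17150/64821·289/196 + 1127/3162·1 = 1/3 ✓
b·Ac: 17150/64821·697/9800 + 1127/3162·935/2254 = 1/6 ✓
b·c³: (-729/1394)·(-512/729) + 17150/64821·(-4913/2744) + 1127/3162·1 = 1/4 ✓
b·(c∘Ac): 17150/64821·(-11849/137200) + 1127/3162·935/2254 = 1/8 ✓
b·Ac²: 17150/64821·(-697/11025) + 1127/3162·5695/20286 = 1/12 ✓
b·A²c: 1127/3162·527/4508 = 1/24 ✓; 4 stages ⇒ order 4.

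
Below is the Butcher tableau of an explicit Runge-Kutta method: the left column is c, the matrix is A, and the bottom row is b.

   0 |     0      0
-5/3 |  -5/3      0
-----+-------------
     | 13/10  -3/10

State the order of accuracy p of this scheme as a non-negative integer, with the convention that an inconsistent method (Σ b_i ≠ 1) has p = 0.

2

b = (13/10, -3/10)
c = (0, -5/3)
Σ b_i: 13/10·1 + (-3/10)·1 = 1 ✓
b·c: (-3/10)·(-5/3) = 1/2 ✓; 2 stages ⇒ order 2.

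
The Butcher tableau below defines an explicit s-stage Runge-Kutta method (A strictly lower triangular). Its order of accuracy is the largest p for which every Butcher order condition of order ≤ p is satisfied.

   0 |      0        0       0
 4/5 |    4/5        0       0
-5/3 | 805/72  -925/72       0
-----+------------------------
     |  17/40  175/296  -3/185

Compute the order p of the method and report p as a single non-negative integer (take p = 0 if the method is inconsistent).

3

b = (17/40, 175/296, -3/185)
c = (0, 4/5, -5/3)
Ac = (0, 0, -185/18)
Σ b_i: 17/40·1 + 175/296·1 + (-3/185)·1 = 1 ✓
b·c: 175/296·4/5 + (-3/185)·(-5/3) = 1/2 ✓
b·c²: 175/296·16/25 + (-3/185)·25/9 = 1/3 ✓
b·Ac: (-3/185)·(-185/18) = 1/6 ✓; 3 stages ⇒ order 3.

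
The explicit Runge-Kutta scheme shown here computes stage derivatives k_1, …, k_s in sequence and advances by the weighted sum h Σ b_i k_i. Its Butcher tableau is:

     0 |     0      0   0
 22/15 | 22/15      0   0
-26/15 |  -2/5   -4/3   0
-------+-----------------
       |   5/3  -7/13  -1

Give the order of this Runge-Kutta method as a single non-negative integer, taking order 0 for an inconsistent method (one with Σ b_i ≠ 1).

0

b = (5/3, -7/13, -1)
c = (0, 22/15, -26/15)
Ac = (0, 0, -88/45)
Σ b_i: 5/3·1 + (-7/13)·1 + (-1)·1 = 5/39 ≠ 1 ⇒ order 0.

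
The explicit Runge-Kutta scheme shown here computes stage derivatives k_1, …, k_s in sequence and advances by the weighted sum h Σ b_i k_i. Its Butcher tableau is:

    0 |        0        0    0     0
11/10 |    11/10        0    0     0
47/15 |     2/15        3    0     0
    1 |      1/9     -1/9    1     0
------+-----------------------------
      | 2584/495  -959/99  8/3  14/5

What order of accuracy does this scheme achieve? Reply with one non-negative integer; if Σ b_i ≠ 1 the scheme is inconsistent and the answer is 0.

b = (2584/495, -959/99, 8/3, 14/5)
c = (0, 11/10, 47/15, 1)
Ac = (0, 0, 33/10, 271/90)
Σ b_i: 2584/495·1 + (-959/99)·1 + 8/3·1 + 14/5·1 = 1 ✓
b·c: (-959/99)·11/10 + 8/3·47/15 + 14/5·1 = 1/2 ✓
b·c²: (-959/99)·121/100 + 8/3·2209/225 + 14/5·1 = 46601/2700 ≠ 1/3 ⇒ order 2.
b·Ac: 8/3·33/10 + 14/5·271/90 = 3877/225 ≠ 1/6

2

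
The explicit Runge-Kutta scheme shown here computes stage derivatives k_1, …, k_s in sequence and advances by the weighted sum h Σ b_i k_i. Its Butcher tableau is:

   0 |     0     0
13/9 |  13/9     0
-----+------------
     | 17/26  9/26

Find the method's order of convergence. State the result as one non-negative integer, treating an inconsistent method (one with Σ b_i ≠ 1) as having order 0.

b = (17/26, 9/26)
c = (0, 13/9)
Σ b_i: 17/26·1 + 9/26·1 = 1 ✓
b·c: 9/26·13/9 = 1/2 ✓; 2 stages ⇒ order 2.

2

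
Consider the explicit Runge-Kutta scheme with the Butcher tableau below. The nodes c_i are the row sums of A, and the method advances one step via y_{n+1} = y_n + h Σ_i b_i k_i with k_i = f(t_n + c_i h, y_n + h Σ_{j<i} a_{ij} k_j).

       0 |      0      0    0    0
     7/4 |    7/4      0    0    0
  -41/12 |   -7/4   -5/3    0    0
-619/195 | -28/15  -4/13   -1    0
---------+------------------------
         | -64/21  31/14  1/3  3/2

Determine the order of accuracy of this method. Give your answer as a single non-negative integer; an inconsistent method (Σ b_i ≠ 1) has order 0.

b = (-64/21, 31/14, 1/3, 3/2)
c = (0, 7/4, -41/12, -619/195)
Ac = (0, 0, -35/12, 449/156)
Σ b_i: (-64/21)·1 + 31/14·1 + 1/3·1 + 3/2·1 = 1 ✓
b·c: 31/14·7/4 + 1/3·(-41/12) + 3/2·(-619/195) = -9479/4680 ≠ 1/2 ⇒ order 1.

1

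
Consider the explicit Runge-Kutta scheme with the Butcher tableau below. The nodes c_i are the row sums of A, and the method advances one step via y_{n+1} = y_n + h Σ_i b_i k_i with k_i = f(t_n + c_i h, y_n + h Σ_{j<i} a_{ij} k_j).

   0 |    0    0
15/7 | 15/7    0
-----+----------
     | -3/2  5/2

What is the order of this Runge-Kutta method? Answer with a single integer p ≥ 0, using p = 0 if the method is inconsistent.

b = (-3/2, 5/2)
c = (0, 15/7)
Σ b_i: (-3/2)·1 + 5/2·1 = 1 ✓
b·c: 5/2·15/7 = 75/14 ≠ 1/2 ⇒ order 1.

1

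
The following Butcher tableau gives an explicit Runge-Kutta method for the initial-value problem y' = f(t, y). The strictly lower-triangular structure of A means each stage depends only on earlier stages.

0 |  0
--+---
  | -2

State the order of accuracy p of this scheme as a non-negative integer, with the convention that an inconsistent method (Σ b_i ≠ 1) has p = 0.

0

b = (-2)
c = (0)
Σ b_i: (-2)·1 = -2 ≠ 1 ⇒ order 0.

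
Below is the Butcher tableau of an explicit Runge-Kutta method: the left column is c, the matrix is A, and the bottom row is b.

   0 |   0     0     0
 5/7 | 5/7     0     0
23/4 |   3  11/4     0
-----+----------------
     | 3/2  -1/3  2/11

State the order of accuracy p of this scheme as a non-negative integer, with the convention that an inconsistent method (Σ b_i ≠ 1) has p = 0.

b = (3/2, -1/3, 2/11)
c = (0, 5/7, 23/4)
Ac = (0, 0, 55/28)
Σ b_i: 3/2·1 + (-1/3)·1 + 2/11·1 = 89/66 ≠ 1 ⇒ order 0.

0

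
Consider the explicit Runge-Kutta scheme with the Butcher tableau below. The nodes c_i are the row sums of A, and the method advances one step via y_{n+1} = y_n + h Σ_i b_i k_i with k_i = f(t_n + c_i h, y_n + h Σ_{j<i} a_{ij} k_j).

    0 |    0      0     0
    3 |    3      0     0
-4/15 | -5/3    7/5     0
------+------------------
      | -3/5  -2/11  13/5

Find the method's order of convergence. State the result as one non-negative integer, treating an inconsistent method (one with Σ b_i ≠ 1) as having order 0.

b = (-3/5, -2/11, 13/5)
c = (0, 3, -4/15)
Ac = (0, 0, 21/5)
Σ b_i: (-3/5)·1 + (-2/11)·1 + 13/5·1 = 20/11 ≠ 1 ⇒ order 0.

0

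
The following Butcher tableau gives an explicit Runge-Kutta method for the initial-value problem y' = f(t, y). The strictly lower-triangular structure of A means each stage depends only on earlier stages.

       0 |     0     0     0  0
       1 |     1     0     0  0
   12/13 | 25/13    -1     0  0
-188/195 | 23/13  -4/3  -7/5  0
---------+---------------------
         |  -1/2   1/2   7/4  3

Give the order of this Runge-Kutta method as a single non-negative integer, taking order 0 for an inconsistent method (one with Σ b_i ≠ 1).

0

b = (-1/2, 1/2, 7/4, 3)
c = (0, 1, 12/13, -188/195)
Ac = (0, 0, -1, -512/195)
Σ b_i: (-1/2)·1 + 1/2·1 + 7/4·1 + 3·1 = 19/4 ≠ 1 ⇒ order 0.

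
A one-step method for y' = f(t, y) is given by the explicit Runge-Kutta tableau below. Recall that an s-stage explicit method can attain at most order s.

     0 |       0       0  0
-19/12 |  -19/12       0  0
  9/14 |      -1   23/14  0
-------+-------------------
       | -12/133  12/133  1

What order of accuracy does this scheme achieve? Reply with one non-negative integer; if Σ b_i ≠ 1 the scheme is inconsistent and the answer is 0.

2

b = (-12/133, 12/133, 1)
c = (0, -19/12, 9/14)
Ac = (0, 0, -437/168)
Σ b_i: (-12/133)·1 + 12/133·1 + 1·1 = 1 ✓
b·c: 12/133·(-19/12) + 1·9/14 = 1/2 ✓
b·c²: 12/133·361/144 + 1·81/196 = 94/147 ≠ 1/3 ⇒ order 2.
b·Ac: 1·(-437/168) = -437/168 ≠ 1/6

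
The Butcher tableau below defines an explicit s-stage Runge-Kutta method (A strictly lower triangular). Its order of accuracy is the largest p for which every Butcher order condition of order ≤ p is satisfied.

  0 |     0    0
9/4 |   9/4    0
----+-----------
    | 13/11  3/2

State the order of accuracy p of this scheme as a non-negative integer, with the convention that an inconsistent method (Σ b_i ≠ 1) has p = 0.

b = (13/11, 3/2)
c = (0, 9/4)
Σ b_i: 13/11·1 + 3/2·1 = 59/22 ≠ 1 ⇒ order 0.

0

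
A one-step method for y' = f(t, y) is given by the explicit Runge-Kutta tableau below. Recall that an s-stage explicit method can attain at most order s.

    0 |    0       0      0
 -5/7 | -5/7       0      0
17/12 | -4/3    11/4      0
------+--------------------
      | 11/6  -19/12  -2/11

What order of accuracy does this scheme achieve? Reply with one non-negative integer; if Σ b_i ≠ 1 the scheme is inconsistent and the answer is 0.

0

b = (11/6, -19/12, -2/11)
c = (0, -5/7, 17/12)
Ac = (0, 0, -55/28)
Σ b_i: 11/6·1 + (-19/12)·1 + (-2/11)·1 = 3/44 ≠ 1 ⇒ order 0.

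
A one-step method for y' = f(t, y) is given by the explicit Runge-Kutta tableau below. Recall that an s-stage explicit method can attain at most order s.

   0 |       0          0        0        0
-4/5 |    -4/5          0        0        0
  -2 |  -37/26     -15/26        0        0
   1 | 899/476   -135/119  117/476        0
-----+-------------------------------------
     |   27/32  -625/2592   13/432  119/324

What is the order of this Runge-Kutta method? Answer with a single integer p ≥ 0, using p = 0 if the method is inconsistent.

b = (27/32, -625/2592, 13/432, 119/324)
c = (0, -4/5, -2, 1)
Ac = (0, 0, 6/13, 99/238)
Σ b_i: 27/32·1 + (-625/2592)·1 + 13/432·1 + 119/324·1 = 1 ✓
b·c: (-625/2592)·(-4/5) + 13/432·(-2) + 119/324·1 = 1/2 ✓
b·c²: (-625/2592)·16/25 + 13/432·4 + 119/324·1 = 1/3 ✓
b·Ac: 13/432·6/13 + 119/324·99/238 = 1/6 ✓
b·c³: (-625/2592)·(-64/125) + 13/432·(-8) + 119/324·1 = 1/4 ✓
b·(c∘Ac): 13/432·(-12/13) + 119/324·99/238 = 1/8 ✓
b·Ac²: 13/432·(-24/65) + 119/324·9/35 = 1/12 ✓
b·A²c: 119/324·27/238 = 1/24 ✓; 4 stages ⇒ order 4.

4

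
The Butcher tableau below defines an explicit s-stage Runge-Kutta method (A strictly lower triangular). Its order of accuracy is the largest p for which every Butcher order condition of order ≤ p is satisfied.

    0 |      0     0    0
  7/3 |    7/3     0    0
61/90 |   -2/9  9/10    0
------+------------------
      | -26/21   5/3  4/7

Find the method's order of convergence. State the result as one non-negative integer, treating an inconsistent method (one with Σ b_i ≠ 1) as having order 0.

1

b = (-26/21, 5/3, 4/7)
c = (0, 7/3, 61/90)
Ac = (0, 0, 21/10)
Σ b_i: (-26/21)·1 + 5/3·1 + 4/7·1 = 1 ✓
b·c: 5/3·7/3 + 4/7·61/90 = 449/105 ≠ 1/2 ⇒ order 1.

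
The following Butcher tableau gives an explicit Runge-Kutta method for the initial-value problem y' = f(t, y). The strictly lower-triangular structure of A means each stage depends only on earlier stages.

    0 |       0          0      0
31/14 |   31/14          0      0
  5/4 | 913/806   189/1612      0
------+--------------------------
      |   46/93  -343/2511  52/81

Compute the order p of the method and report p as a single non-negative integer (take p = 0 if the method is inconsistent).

3

b = (46/93, -343/2511, 52/81)
c = (0, 31/14, 5/4)
Ac = (0, 0, 27/104)
Σ b_i: 46/93·1 + (-343/2511)·1 + 52/81·1 = 1 ✓
b·c: (-343/2511)·31/14 + 52/81·5/4 = 1/2 ✓
b·c²: (-343/2511)·961/196 + 52/81·25/16 = 1/3 ✓
b·Ac: 52/81·27/104 = 1/6 ✓; 3 stages ⇒ order 3.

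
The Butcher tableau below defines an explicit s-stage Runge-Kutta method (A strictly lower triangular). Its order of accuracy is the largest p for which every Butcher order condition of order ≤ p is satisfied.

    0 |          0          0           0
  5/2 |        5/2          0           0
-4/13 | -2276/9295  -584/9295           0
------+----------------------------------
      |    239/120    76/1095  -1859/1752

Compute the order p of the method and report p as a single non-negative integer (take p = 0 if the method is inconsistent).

3

b = (239/120, 76/1095, -1859/1752)
c = (0, 5/2, -4/13)
Ac = (0, 0, -292/1859)
Σ b_i: 239/120·1 + 76/1095·1 + (-1859/1752)·1 = 1 ✓
b·c: 76/1095·5/2 + (-1859/1752)·(-4/13) = 1/2 ✓
b·c²: 76/1095·25/4 + (-1859/1752)·16/169 = 1/3 ✓
b·Ac: (-1859/1752)·(-292/1859) = 1/6 ✓; 3 stages ⇒ order 3.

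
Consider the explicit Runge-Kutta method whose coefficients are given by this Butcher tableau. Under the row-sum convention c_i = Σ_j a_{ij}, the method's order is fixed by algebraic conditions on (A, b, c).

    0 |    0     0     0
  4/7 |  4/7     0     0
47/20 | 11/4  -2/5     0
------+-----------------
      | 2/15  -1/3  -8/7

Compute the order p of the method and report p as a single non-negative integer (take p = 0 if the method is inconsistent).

0

b = (2/15, -1/3, -8/7)
c = (0, 4/7, 47/20)
Ac = (0, 0, -8/35)
Σ b_i: 2/15·1 + (-1/3)·1 + (-8/7)·1 = -47/35 ≠ 1 ⇒ order 0.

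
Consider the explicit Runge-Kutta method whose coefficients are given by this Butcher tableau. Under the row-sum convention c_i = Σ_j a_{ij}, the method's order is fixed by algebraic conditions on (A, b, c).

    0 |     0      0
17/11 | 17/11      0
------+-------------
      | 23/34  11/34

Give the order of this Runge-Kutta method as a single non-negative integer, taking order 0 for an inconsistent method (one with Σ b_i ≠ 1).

2

b = (23/34, 11/34)
c = (0, 17/11)
Σ b_i: 23/34·1 + 11/34·1 = 1 ✓
b·c: 11/34·17/11 = 1/2 ✓; 2 stages ⇒ order 2.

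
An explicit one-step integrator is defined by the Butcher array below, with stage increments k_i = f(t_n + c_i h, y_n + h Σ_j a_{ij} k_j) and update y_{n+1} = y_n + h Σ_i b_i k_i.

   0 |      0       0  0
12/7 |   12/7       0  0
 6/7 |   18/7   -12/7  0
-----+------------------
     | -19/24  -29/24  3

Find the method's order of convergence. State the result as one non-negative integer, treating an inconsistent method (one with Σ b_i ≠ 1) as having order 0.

b = (-19/24, -29/24, 3)
c = (0, 12/7, 6/7)
Ac = (0, 0, -144/49)
Σ b_i: (-19/24)·1 + (-29/24)·1 + 3·1 = 1 ✓
b·c: (-29/24)·12/7 + 3·6/7 = 1/2 ✓
b·c²: (-29/24)·144/49 + 3·36/49 = -66/49 ≠ 1/3 ⇒ order 2.
b·Ac: 3·(-144/49) = -432/49 ≠ 1/6

2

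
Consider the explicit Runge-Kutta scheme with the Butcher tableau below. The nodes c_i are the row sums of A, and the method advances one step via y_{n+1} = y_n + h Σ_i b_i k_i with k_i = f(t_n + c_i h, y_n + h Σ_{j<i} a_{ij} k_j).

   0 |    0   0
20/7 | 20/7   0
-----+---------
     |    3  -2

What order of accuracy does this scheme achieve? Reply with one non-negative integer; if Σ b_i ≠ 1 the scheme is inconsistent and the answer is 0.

b = (3, -2)
c = (0, 20/7)
Σ b_i: 3·1 + (-2)·1 = 1 ✓
b·c: (-2)·20/7 = -40/7 ≠ 1/2 ⇒ order 1.

1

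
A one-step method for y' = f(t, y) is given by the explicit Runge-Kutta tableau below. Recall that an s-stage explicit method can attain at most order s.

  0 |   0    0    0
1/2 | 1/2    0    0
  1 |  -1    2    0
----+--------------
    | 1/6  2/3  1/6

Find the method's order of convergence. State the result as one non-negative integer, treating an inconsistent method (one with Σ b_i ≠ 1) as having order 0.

3

b = (1/6, 2/3, 1/6)
c = (0, 1/2, 1)
Ac = (0, 0, 1)
Σ b_i: 1/6·1 + 2/3·1 + 1/6·1 = 1 ✓
b·c: 2/3·1/2 + 1/6·1 = 1/2 ✓
b·c²: 2/3·1/4 + 1/6·1 = 1/3 ✓
b·Ac: 1/6·1 = 1/6 ✓; 3 stages ⇒ order 3.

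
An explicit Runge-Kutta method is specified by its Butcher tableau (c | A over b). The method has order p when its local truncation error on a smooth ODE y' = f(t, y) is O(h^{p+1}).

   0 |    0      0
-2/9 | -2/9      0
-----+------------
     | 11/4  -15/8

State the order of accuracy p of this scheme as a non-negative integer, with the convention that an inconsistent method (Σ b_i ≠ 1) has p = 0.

0

b = (11/4, -15/8)
c = (0, -2/9)
Σ b_i: 11/4·1 + (-15/8)·1 = 7/8 ≠ 1 ⇒ order 0.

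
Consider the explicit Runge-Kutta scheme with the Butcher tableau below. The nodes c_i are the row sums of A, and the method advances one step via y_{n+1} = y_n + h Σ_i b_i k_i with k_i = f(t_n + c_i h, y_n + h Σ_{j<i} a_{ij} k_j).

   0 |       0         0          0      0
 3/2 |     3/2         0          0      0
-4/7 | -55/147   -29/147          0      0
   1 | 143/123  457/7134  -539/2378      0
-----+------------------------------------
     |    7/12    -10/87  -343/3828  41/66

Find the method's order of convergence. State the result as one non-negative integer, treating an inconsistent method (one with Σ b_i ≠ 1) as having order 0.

b = (7/12, -10/87, -343/3828, 41/66)
c = (0, 3/2, -4/7, 1)
Ac = (0, 0, -29/98, 37/164)
Σ b_i: 7/12·1 + (-10/87)·1 + (-343/3828)·1 + 41/66·1 = 1 ✓
b·c: (-10/87)·3/2 + (-343/3828)·(-4/7) + 41/66·1 = 1/2 ✓
b·c²: (-10/87)·9/4 + (-343/3828)·16/49 + 41/66·1 = 1/3 ✓
b·Ac: (-343/3828)·(-29/98) + 41/66·37/164 = 1/6 ✓
b·c³: (-10/87)·27/8 + (-343/3828)·(-64/343) + 41/66·1 = 1/4 ✓
b·(c∘Ac): (-343/3828)·58/343 + 41/66·37/164 = 1/8 ✓
b·Ac²: (-343/3828)·(-87/196) + 41/66·23/328 = 1/12 ✓
b·A²c: 41/66·11/164 = 1/24 ✓; 4 stages ⇒ order 4.

4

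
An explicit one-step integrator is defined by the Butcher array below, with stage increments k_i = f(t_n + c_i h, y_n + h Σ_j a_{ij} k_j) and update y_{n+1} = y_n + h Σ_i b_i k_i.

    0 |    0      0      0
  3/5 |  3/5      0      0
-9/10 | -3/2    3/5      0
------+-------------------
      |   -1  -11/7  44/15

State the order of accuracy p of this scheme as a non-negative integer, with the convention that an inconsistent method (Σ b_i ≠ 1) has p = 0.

b = (-1, -11/7, 44/15)
c = (0, 3/5, -9/10)
Ac = (0, 0, 9/25)
Σ b_i: (-1)·1 + (-11/7)·1 + 44/15·1 = 38/105 ≠ 1 ⇒ order 0.

0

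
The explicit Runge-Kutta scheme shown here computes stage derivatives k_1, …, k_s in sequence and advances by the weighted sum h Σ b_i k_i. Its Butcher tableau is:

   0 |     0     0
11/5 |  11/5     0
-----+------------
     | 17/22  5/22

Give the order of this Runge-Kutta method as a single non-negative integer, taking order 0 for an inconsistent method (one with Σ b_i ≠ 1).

b = (17/22, 5/22)
c = (0, 11/5)
Σ b_i: 17/22·1 + 5/22·1 = 1 ✓
b·c: 5/22·11/5 = 1/2 ✓; 2 stages ⇒ order 2.

2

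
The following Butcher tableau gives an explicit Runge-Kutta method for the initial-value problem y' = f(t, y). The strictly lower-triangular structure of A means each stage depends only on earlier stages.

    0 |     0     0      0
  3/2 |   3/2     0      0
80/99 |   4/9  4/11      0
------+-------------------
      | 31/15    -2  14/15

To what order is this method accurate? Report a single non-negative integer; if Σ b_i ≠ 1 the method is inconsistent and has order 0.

1

b = (31/15, -2, 14/15)
c = (0, 3/2, 80/99)
Ac = (0, 0, 6/11)
Σ b_i: 31/15·1 + (-2)·1 + 14/15·1 = 1 ✓
b·c: (-2)·3/2 + 14/15·80/99 = -667/297 ≠ 1/2 ⇒ order 1.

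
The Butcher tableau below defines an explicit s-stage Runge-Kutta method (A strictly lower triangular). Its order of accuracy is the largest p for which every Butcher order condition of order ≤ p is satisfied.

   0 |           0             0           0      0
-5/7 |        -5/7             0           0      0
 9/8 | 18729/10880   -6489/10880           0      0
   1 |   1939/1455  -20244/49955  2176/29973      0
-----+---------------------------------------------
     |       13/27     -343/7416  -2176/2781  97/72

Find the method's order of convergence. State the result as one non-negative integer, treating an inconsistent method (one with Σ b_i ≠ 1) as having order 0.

4

b = (13/27, -343/7416, -2176/2781, 97/72)
c = (0, -5/7, 9/8, 1)
Ac = (0, 0, 927/2176, 36/97)
Σ b_i: 13/27·1 + (-343/7416)·1 + (-2176/2781)·1 + 97/72·1 = 1 ✓
b·c: (-343/7416)·(-5/7) + (-2176/2781)·9/8 + 97/72·1 = 1/2 ✓
b·c²: (-343/7416)·25/49 + (-2176/2781)·81/64 + 97/72·1 = 1/3 ✓
b·Ac: (-2176/2781)·927/2176 + 97/72·36/97 = 1/6 ✓
b·c³: (-343/7416)·(-125/343) + (-2176/2781)·729/512 + 97/72·1 = 1/4 ✓
b·(c∘Ac): (-2176/2781)·8343/17408 + 97/72·36/97 = 1/8 ✓
b·Ac²: (-2176/2781)·(-4635/15232) + 97/72·(-78/679) = 1/12 ✓
b·A²c: 97/72·3/97 = 1/24 ✓; 4 stages ⇒ order 4.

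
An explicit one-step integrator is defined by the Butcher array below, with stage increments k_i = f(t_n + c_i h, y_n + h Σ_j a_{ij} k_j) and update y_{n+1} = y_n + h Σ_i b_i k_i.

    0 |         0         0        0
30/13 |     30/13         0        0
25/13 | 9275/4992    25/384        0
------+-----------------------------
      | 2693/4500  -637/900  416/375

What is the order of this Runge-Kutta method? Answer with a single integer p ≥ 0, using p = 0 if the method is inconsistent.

3

b = (2693/4500, -637/900, 416/375)
c = (0, 30/13, 25/13)
Ac = (0, 0, 125/832)
Σ b_i: 2693/4500·1 + (-637/900)·1 + 416/375·1 = 1 ✓
b·c: (-637/900)·30/13 + 416/375·25/13 = 1/2 ✓
b·c²: (-637/900)·900/169 + 416/375·625/169 = 1/3 ✓
b·Ac: 416/375·125/832 = 1/6 ✓; 3 stages ⇒ order 3.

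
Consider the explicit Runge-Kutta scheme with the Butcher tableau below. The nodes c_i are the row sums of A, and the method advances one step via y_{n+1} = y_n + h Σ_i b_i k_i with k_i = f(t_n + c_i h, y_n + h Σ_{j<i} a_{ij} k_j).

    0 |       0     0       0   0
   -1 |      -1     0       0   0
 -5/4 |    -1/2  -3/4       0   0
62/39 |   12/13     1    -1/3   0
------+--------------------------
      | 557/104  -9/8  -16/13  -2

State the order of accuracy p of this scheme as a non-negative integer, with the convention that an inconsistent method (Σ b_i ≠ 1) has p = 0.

b = (557/104, -9/8, -16/13, -2)
c = (0, -1, -5/4, 62/39)
Ac = (0, 0, 3/4, -7/12)
Σ b_i: 557/104·1 + (-9/8)·1 + (-16/13)·1 + (-2)·1 = 1 ✓
b·c: (-9/8)·(-1) + (-16/13)·(-5/4) + (-2)·62/39 = -161/312 ≠ 1/2 ⇒ order 1.

1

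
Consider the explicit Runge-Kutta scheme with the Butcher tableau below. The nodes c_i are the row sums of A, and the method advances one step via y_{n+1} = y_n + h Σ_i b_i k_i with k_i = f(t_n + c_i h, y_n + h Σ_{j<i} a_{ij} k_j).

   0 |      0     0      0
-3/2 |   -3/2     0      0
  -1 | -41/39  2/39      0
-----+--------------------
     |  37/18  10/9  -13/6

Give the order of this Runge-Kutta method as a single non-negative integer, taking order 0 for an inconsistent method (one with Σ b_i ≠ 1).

b = (37/18, 10/9, -13/6)
c = (0, -3/2, -1)
Ac = (0, 0, -1/13)
Σ b_i: 37/18·1 + 10/9·1 + (-13/6)·1 = 1 ✓
b·c: 10/9·(-3/2) + (-13/6)·(-1) = 1/2 ✓
b·c²: 10/9·9/4 + (-13/6)·1 = 1/3 ✓
b·Ac: (-13/6)·(-1/13) = 1/6 ✓; 3 stages ⇒ order 3.

3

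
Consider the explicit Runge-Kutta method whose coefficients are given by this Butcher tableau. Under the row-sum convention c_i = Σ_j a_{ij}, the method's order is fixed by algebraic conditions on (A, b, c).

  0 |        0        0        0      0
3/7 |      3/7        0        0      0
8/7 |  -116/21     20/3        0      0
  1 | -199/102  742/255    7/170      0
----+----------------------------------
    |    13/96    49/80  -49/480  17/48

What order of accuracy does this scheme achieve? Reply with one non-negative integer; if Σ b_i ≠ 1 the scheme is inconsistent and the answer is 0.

b = (13/96, 49/80, -49/480, 17/48)
c = (0, 3/7, 8/7, 1)
Ac = (0, 0, 20/7, 22/17)
Σ b_i: 13/96·1 + 49/80·1 + (-49/480)·1 + 17/48·1 = 1 ✓
b·c: 49/80·3/7 + (-49/480)·8/7 + 17/48·1 = 1/2 ✓
b·c²: 49/80·9/49 + (-49/480)·64/49 + 17/48·1 = 1/3 ✓
b·Ac: (-49/480)·20/7 + 17/48·22/17 = 1/6 ✓
b·c³: 49/80·27/343 + (-49/480)·512/343 + 17/48·1 = 1/4 ✓
b·(c∘Ac): (-49/480)·160/49 + 17/48·22/17 = 1/8 ✓
b·Ac²: (-49/480)·60/49 + 17/48·10/17 = 1/12 ✓
b·A²c: 17/48·2/17 = 1/24 ✓; 4 stages ⇒ order 4.

4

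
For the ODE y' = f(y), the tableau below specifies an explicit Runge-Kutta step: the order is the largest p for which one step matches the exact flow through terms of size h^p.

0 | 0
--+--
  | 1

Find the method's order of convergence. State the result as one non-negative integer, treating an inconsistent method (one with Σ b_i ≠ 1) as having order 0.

1

b = (1)
c = (0)
Σ b_i: 1·1 = 1 ✓; 1 stage ⇒ order 1.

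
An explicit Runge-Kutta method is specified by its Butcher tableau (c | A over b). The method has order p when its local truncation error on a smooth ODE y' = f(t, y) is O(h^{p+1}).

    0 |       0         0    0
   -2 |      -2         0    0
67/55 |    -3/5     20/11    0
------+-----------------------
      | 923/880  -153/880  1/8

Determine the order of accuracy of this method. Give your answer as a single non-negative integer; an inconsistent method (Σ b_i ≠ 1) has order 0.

2

b = (923/880, -153/880, 1/8)
c = (0, -2, 67/55)
Ac = (0, 0, -40/11)
Σ b_i: 923/880·1 + (-153/880)·1 + 1/8·1 = 1 ✓
b·c: (-153/880)·(-2) + 1/8·67/55 = 1/2 ✓
b·c²: (-153/880)·4 + 1/8·4489/3025 = -12341/24200 ≠ 1/3 ⇒ order 2.
b·Ac: 1/8·(-40/11) = -5/11 ≠ 1/6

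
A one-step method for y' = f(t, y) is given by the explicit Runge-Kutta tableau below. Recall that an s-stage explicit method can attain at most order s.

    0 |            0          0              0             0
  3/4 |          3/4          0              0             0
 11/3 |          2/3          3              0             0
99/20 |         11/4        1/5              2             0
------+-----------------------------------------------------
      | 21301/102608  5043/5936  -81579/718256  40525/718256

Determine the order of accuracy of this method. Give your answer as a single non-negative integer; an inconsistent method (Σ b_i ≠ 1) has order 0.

b = (21301/102608, 5043/5936, -81579/718256, 40525/718256)
c = (0, 3/4, 11/3, 99/20)
Ac = (0, 0, 9/4, 449/60)
Σ b_i: 21301/102608·1 + 5043/5936·1 + (-81579/718256)·1 + 40525/718256·1 = 1 ✓
b·c: 5043/5936·3/4 + (-81579/718256)·11/3 + 40525/718256·99/20 = 1/2 ✓
b·c²: 5043/5936·9/16 + (-81579/718256)·121/9 + 40525/718256·9801/400 = 1/3 ✓
b·Ac: (-81579/718256)·9/4 + 40525/718256·449/60 = 1/6 ✓
b·c³: 5043/5936·27/64 + (-81579/718256)·1331/27 + 40525/718256·970299/8000 = 978467/610560 ≠ 1/4 ⇒ order 3.
b·(c∘Ac): (-81579/718256)·33/4 + 40525/718256·14817/400 = 172077/149248 ≠ 1/8
b·Ac²: (-81579/718256)·27/16 + 40525/718256·19441/720 = 223613/167904 ≠ 1/12
b·A²c: 40525/718256·9/2 = 364725/1436512 ≠ 1/24

3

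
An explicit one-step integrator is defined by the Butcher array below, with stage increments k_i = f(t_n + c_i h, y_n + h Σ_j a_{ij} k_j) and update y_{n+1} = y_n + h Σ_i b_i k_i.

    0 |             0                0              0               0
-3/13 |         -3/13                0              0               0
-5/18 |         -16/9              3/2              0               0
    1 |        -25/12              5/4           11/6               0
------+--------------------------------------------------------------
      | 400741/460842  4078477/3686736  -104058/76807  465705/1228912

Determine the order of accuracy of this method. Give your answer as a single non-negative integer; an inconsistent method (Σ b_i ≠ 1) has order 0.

b = (400741/460842, 4078477/3686736, -104058/76807, 465705/1228912)
c = (0, -3/13, -5/18, 1)
Ac = (0, 0, -9/26, -280/351)
Σ b_i: 400741/460842·1 + 4078477/3686736·1 + (-104058/76807)·1 + 465705/1228912·1 = 1 ✓
b·c: 4078477/3686736·(-3/13) + (-104058/76807)·(-5/18) + 465705/1228912·1 = 1/2 ✓
b·c²: 4078477/3686736·9/169 + (-104058/76807)·25/324 + 465705/1228912·1 = 1/3 ✓
b·Ac: (-104058/76807)·(-9/26) + 465705/1228912·(-280/351) = 1/6 ✓
b·c³: 4078477/3686736·(-27/2197) + (-104058/76807)·(-125/5832) + 465705/1228912·1 = 42530909/107837028 ≠ 1/4 ⇒ order 3.
b·(c∘Ac): (-104058/76807)·5/52 + 465705/1228912·(-280/351) = -1295755/2995473 ≠ 1/8
b·Ac²: (-104058/76807)·27/338 + 465705/1228912·68345/328536 = -101416771/3450784896 ≠ 1/12
b·A²c: 465705/1228912·(-33/52) = -15368265/63903424 ≠ 1/24

3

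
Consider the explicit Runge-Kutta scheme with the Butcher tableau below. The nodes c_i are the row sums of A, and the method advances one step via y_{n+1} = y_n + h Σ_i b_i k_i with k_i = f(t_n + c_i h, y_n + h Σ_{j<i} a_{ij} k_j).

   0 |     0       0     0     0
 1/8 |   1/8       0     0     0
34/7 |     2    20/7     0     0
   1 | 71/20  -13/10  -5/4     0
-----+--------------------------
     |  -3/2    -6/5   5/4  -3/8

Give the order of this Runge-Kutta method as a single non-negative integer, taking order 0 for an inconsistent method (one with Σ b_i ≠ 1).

b = (-3/2, -6/5, 5/4, -3/8)
c = (0, 1/8, 34/7, 1)
Ac = (0, 0, 5/14, -3491/560)
Σ b_i: (-3/2)·1 + (-6/5)·1 + 5/4·1 + (-3/8)·1 = -73/40 ≠ 1 ⇒ order 0.

0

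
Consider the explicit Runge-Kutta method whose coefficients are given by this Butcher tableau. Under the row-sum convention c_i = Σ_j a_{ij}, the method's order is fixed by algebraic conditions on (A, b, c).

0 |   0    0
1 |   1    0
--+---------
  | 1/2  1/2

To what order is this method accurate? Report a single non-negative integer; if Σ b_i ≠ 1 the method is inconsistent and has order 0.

b = (1/2, 1/2)
c = (0, 1)
Σ b_i: 1/2·1 + 1/2·1 = 1 ✓
b·c: 1/2·1 = 1/2 ✓; 2 stages ⇒ order 2.

2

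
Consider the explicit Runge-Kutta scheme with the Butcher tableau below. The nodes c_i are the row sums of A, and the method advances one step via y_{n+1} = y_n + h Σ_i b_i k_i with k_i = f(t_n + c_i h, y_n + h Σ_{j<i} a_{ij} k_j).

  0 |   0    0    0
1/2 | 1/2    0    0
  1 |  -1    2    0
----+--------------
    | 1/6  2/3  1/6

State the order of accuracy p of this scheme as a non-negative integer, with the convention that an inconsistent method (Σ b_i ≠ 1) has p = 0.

3

b = (1/6, 2/3, 1/6)
c = (0, 1/2, 1)
Ac = (0, 0, 1)
Σ b_i: 1/6·1 + 2/3·1 + 1/6·1 = 1 ✓
b·c: 2/3·1/2 + 1/6·1 = 1/2 ✓
b·c²: 2/3·1/4 + 1/6·1 = 1/3 ✓
b·Ac: 1/6·1 = 1/6 ✓; 3 stages ⇒ order 3.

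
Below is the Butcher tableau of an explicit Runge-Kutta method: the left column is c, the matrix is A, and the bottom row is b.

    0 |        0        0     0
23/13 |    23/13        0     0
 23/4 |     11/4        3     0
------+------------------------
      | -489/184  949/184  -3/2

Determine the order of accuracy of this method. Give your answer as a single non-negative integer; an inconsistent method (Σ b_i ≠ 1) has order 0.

2

b = (-489/184, 949/184, -3/2)
c = (0, 23/13, 23/4)
Ac = (0, 0, 69/13)
Σ b_i: (-489/184)·1 + 949/184·1 + (-3/2)·1 = 1 ✓
b·c: 949/184·23/13 + (-3/2)·23/4 = 1/2 ✓
b·c²: 949/184·529/169 + (-3/2)·529/16 = -13915/416 ≠ 1/3 ⇒ order 2.
b·Ac: (-3/2)·69/13 = -207/26 ≠ 1/6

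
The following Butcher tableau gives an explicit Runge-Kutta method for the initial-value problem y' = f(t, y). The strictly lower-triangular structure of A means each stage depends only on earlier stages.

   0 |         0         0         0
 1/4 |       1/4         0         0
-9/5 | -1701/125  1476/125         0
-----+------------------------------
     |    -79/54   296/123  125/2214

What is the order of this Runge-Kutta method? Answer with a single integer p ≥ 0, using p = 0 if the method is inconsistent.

b = (-79/54, 296/123, 125/2214)
c = (0, 1/4, -9/5)
Ac = (0, 0, 369/125)
Σ b_i: (-79/54)·1 + 296/123·1 + 125/2214·1 = 1 ✓
b·c: 296/123·1/4 + 125/2214·(-9/5) = 1/2 ✓
b·c²: 296/123·1/16 + 125/2214·81/25 = 1/3 ✓
b·Ac: 125/2214·369/125 = 1/6 ✓; 3 stages ⇒ order 3.

3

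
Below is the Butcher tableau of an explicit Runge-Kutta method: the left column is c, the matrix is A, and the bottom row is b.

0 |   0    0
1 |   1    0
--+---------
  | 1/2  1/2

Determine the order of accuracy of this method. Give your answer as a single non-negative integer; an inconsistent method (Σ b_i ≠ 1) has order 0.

b = (1/2, 1/2)
c = (0, 1)
Σ b_i: 1/2·1 + 1/2·1 = 1 ✓
b·c: 1/2·1 = 1/2 ✓; 2 stages ⇒ order 2.

2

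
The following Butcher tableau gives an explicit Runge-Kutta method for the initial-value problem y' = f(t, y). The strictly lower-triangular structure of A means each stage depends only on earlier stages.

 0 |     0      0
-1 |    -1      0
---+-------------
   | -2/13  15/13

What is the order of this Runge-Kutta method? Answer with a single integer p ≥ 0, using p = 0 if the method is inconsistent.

b = (-2/13, 15/13)
c = (0, -1)
Σ b_i: (-2/13)·1 + 15/13·1 = 1 ✓
b·c: 15/13·(-1) = -15/13 ≠ 1/2 ⇒ order 1.

1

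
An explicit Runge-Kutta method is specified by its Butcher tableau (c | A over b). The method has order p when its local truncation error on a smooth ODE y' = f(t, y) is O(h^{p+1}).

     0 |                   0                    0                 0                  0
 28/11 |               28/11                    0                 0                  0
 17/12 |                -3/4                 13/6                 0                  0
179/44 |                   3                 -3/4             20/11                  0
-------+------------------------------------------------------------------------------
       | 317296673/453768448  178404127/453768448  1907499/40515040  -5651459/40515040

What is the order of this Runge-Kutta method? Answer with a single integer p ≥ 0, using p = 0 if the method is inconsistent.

3

b = (317296673/453768448, 178404127/453768448, 1907499/40515040, -5651459/40515040)
c = (0, 28/11, 17/12, 179/44)
Ac = (0, 0, 182/33, 2/3)
Σ b_i: 317296673/453768448·1 + 178404127/453768448·1 + 1907499/40515040·1 + (-5651459/40515040)·1 = 1 ✓
b·c: 178404127/453768448·28/11 + 1907499/40515040·17/12 + (-5651459/40515040)·179/44 = 1/2 ✓
b·c²: 178404127/453768448·784/121 + 1907499/40515040·289/144 + (-5651459/40515040)·32041/1936 = 1/3 ✓
b·Ac: 1907499/40515040·182/33 + (-5651459/40515040)·2/3 = 1/6 ✓
b·c³: 178404127/453768448·21952/1331 + 1907499/40515040·4913/1728 + (-5651459/40515040)·5735339/85184 = -783166678249/282373622784 ≠ 1/4 ⇒ order 3.
b·(c∘Ac): 1907499/40515040·1547/198 + (-5651459/40515040)·179/66 = -254341/24309024 ≠ 1/8
b·Ac²: 1907499/40515040·5096/363 + (-5651459/40515040)·(-5273/4356) = 2662682221/3208791168 ≠ 1/12
b·A²c: (-5651459/40515040)·3640/363 = -46752979/33424908 ≠ 1/24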